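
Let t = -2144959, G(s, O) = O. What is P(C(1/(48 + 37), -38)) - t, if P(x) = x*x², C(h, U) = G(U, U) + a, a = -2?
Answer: 2080959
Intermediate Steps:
C(h, U) = -2 + U (C(h, U) = U - 2 = -2 + U)
P(x) = x³
P(C(1/(48 + 37), -38)) - t = (-2 - 38)³ - 1*(-2144959) = (-40)³ + 2144959 = -64000 + 2144959 = 2080959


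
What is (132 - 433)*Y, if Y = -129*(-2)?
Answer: -77658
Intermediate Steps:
Y = 258
(132 - 433)*Y = (132 - 433)*258 = -301*258 = -77658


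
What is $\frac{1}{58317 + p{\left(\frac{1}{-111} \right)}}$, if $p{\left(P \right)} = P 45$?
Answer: $\frac{37}{2157714} \approx 1.7148 \cdot 10^{-5}$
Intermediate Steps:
$p{\left(P \right)} = 45 P$
$\frac{1}{58317 + p{\left(\frac{1}{-111} \right)}} = \frac{1}{58317 + \frac{45}{-111}} = \frac{1}{58317 + 45 \left(- \frac{1}{111}\right)} = \frac{1}{58317 - \frac{15}{37}} = \frac{1}{\frac{2157714}{37}} = \frac{37}{2157714}$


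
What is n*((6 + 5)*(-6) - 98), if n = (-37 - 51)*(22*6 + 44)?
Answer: 2540032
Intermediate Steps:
n = -15488 (n = -88*(132 + 44) = -88*176 = -15488)
n*((6 + 5)*(-6) - 98) = -15488*((6 + 5)*(-6) - 98) = -15488*(11*(-6) - 98) = -15488*(-66 - 98) = -15488*(-164) = 2540032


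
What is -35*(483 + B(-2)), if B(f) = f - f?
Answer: -16905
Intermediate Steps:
B(f) = 0
-35*(483 + B(-2)) = -35*(483 + 0) = -35*483 = -16905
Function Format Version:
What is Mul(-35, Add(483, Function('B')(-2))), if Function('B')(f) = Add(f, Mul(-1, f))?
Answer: -16905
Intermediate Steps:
Function('B')(f) = 0
Mul(-35, Add(483, Function('B')(-2))) = Mul(-35, Add(483, 0)) = Mul(-35, 483) = -16905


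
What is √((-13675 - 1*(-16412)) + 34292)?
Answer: √37029 ≈ 192.43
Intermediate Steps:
√((-13675 - 1*(-16412)) + 34292) = √((-13675 + 16412) + 34292) = √(2737 + 34292) = √37029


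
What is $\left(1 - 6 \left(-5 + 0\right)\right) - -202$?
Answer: $233$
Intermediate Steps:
$\left(1 - 6 \left(-5 + 0\right)\right) - -202 = \left(1 - -30\right) + 202 = \left(1 + 30\right) + 202 = 31 + 202 = 233$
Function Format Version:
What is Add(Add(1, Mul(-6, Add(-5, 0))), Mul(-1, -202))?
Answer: 233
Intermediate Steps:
Add(Add(1, Mul(-6, Add(-5, 0))), Mul(-1, -202)) = Add(Add(1, Mul(-6, -5)), 202) = Add(Add(1, 30), 202) = Add(31, 202) = 233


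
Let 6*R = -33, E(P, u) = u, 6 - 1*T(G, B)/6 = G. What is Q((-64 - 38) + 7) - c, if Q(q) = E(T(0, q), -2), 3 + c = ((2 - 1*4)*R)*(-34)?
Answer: 375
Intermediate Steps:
T(G, B) = 36 - 6*G
R = -11/2 (R = (1/6)*(-33) = -11/2 ≈ -5.5000)
c = -377 (c = -3 + ((2 - 1*4)*(-11/2))*(-34) = -3 + ((2 - 4)*(-11/2))*(-34) = -3 - 2*(-11/2)*(-34) = -3 + 11*(-34) = -3 - 374 = -377)
Q(q) = -2
Q((-64 - 38) + 7) - c = -2 - 1*(-377) = -2 + 377 = 375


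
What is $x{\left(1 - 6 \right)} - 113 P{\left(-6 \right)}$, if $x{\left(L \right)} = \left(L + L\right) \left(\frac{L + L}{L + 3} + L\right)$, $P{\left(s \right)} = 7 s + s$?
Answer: $5424$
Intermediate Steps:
$P{\left(s \right)} = 8 s$
$x{\left(L \right)} = 2 L \left(L + \frac{2 L}{3 + L}\right)$ ($x{\left(L \right)} = 2 L \left(\frac{2 L}{3 + L} + L\right) = 2 L \left(L + \frac{2 L}{3 + L}\right)$)
$x{\left(1 - 6 \right)} - 113 P{\left(-6 \right)} = \frac{2 \left(1 - 6\right)^{2} \left(5 + \left(1 - 6\right)\right)}{3 + \left(1 - 6\right)} - 113 \cdot 8 \left(-6\right) = \frac{2 \left(1 - 6\right)^{2} \left(5 + \left(1 - 6\right)\right)}{3 + \left(1 - 6\right)} - -5424 = \frac{2 \left(-5\right)^{2} \left(5 - 5\right)}{3 - 5} + 5424 = 2 \cdot 25 \frac{1}{-2} \cdot 0 + 5424 = 2 \cdot 25 \left(- \frac{1}{2}\right) 0 + 5424 = 0 + 5424 = 5424$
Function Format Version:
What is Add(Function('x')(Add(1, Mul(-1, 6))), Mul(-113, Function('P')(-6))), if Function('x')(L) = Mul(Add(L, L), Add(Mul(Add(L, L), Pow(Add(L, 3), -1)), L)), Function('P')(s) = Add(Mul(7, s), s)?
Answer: 5424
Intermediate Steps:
Function('P')(s) = Mul(8, s)
Function('x')(L) = Mul(2, L, Add(L, Mul(2, L, Pow(Add(3, L), -1)))) (Function('x')(L) = Mul(Mul(2, L), Add(Mul(Mul(2, L), Pow(Add(3, L), -1)), L)) = Mul(Mul(2, L), Add(Mul(2, L, Pow(Add(3, L), -1)), L)) = Mul(Mul(2, L), Add(L, Mul(2, L, Pow(Add(3, L), -1)))) = Mul(2, L, Add(L, Mul(2, L, Pow(Add(3, L), -1)))))
Add(Function('x')(Add(1, Mul(-1, 6))), Mul(-113, Function('P')(-6))) = Add(Mul(2, Pow(Add(1, Mul(-1, 6)), 2), Pow(Add(3, Add(1, Mul(-1, 6))), -1), Add(5, Add(1, Mul(-1, 6)))), Mul(-113, Mul(8, -6))) = Add(Mul(2, Pow(Add(1, -6), 2), Pow(Add(3, Add(1, -6)), -1), Add(5, Add(1, -6))), Mul(-113, -48)) = Add(Mul(2, Pow(-5, 2), Pow(Add(3, -5), -1), Add(5, -5)), 5424) = Add(Mul(2, 25, Pow(-2, -1), 0), 5424) = Add(Mul(2, 25, Rational(-1, 2), 0), 5424) = Add(0, 5424) = 5424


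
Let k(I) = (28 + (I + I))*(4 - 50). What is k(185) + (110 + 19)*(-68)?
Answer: -27080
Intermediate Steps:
k(I) = -1288 - 92*I (k(I) = (28 + 2*I)*(-46) = -1288 - 92*I)
k(185) + (110 + 19)*(-68) = (-1288 - 92*185) + (110 + 19)*(-68) = (-1288 - 17020) + 129*(-68) = -18308 - 8772 = -27080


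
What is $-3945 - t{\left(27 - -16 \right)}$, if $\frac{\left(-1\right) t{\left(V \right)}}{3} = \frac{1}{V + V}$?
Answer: $- \frac{339267}{86} \approx -3945.0$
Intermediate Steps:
$t{\left(V \right)} = - \frac{3}{2 V}$ ($t{\left(V \right)} = - \frac{3}{V + V} = - \frac{3}{2 V}$)
$-3945 - t{\left(27 - -16 \right)} = -3945 - - \frac{3}{2 \left(27 - -16\right)} = -3945 - - \frac{3}{2 \left(27 + 16\right)} = -3945 - - \frac{3}{2 \cdot 43} = -3945 - \left(- \frac{3}{2}\right) \frac{1}{43} = -3945 - - \frac{3}{86} = -3945 + \frac{3}{86} = - \frac{339267}{86}$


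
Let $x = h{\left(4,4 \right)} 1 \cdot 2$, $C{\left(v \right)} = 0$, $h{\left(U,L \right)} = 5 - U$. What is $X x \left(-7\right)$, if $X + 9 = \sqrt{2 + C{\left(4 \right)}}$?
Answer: $126 - 14 \sqrt{2} \approx 106.2$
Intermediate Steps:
$X = -9 + \sqrt{2}$ ($X = -9 + \sqrt{2 + 0} = -9 + \sqrt{2} \approx -7.5858$)
$x = 2$ ($x = \left(5 - 4\right) 1 \cdot 2 = 1 \cdot 1 \cdot 2 = 1 \cdot 2 = 2$)
$X x \left(-7\right) = \left(-9 + \sqrt{2}\right) 2 \left(-7\right) = \left(-18 + 2 \sqrt{2}\right) \left(-7\right) = 126 - 14 \sqrt{2}$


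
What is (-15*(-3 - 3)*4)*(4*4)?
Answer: 5760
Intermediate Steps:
(-15*(-3 - 3)*4)*(4*4) = -(-90)*4*16 = -15*(-24)*16 = 360*16 = 5760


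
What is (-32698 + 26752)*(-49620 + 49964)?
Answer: -2045424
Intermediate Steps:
(-32698 + 26752)*(-49620 + 49964) = -5946*344 = -2045424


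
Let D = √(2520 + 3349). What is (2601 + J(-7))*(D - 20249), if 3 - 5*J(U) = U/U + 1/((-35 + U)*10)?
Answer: -110619092309/2100 + 5462941*√5869/2100 ≈ -5.2476e+7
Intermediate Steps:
J(U) = ⅖ - 1/(50*(-35 + U)) (J(U) = ⅗ - (U/U + 1/((-35 + U)*10))/5 = ⅗ - (1 + (⅒)/(-35 + U))/5 = ⅗ - (1 + 1/(10*(-35 + U)))/5 = ⅗ + (-⅕ - 1/(50*(-35 + U))) = ⅖ - 1/(50*(-35 + U)))
D = √5869 ≈ 76.609
(2601 + J(-7))*(D - 20249) = (2601 + (-701 + 20*(-7))/(50*(-35 - 7)))*(√5869 - 20249) = (2601 + (1/50)*(-701 - 140)/(-42))*(-20249 + √5869) = (2601 + (1/50)*(-1/42)*(-841))*(-20249 + √5869) = (2601 + 841/2100)*(-20249 + √5869) = 5462941*(-20249 + √5869)/2100 = -110619092309/2100 + 5462941*√5869/2100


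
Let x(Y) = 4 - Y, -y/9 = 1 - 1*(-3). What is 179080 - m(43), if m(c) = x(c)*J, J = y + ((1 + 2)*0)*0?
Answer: 177676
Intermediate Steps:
y = -36 (y = -9*(1 - 1*(-3)) = -9*(1 + 3) = -9*4 = -36)
J = -36 (J = -36 + ((1 + 2)*0)*0 = -36 + (3*0)*0 = -36 + 0*0 = -36 + 0 = -36)
m(c) = -144 + 36*c (m(c) = (4 - c)*(-36) = -144 + 36*c)
179080 - m(43) = 179080 - (-144 + 36*43) = 179080 - (-144 + 1548) = 179080 - 1*1404 = 179080 - 1404 = 177676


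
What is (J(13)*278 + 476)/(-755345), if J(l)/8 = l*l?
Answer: -376332/755345 ≈ -0.49823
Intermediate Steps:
J(l) = 8*l² (J(l) = 8*(l*l) = 8*l²)
(J(13)*278 + 476)/(-755345) = ((8*13²)*278 + 476)/(-755345) = ((8*169)*278 + 476)*(-1/755345) = (1352*278 + 476)*(-1/755345) = (375856 + 476)*(-1/755345) = 376332*(-1/755345) = -376332/755345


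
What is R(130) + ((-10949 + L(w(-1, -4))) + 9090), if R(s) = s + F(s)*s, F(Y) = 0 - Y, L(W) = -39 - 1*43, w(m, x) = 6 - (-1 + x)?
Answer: -18711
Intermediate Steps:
w(m, x) = 7 - x (w(m, x) = 6 + (1 - x) = 7 - x)
L(W) = -82 (L(W) = -39 - 43 = -82)
F(Y) = -Y
R(s) = s - s² (R(s) = s + (-s)*s = s - s²)
R(130) + ((-10949 + L(w(-1, -4))) + 9090) = 130*(1 - 1*130) + ((-10949 - 82) + 9090) = 130*(1 - 130) + (-11031 + 9090) = 130*(-129) - 1941 = -16770 - 1941 = -18711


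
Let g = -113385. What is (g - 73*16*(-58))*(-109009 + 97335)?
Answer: 532813034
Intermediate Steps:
(g - 73*16*(-58))*(-109009 + 97335) = (-113385 - 73*16*(-58))*(-109009 + 97335) = (-113385 - 1168*(-58))*(-11674) = (-113385 + 67744)*(-11674) = -45641*(-11674) = 532813034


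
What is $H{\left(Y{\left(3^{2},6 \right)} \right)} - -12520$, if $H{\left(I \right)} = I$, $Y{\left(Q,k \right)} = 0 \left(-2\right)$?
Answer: $12520$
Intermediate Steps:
$Y{\left(Q,k \right)} = 0$
$H{\left(Y{\left(3^{2},6 \right)} \right)} - -12520 = 0 - -12520 = 0 + 12520 = 12520$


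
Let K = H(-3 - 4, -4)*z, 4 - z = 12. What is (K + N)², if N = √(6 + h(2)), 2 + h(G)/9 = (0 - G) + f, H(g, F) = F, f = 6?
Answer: 1048 + 128*√6 ≈ 1361.5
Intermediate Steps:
z = -8 (z = 4 - 1*12 = 4 - 12 = -8)
h(G) = 36 - 9*G (h(G) = -18 + 9*((0 - G) + 6) = -18 + 9*(-G + 6) = -18 + 9*(6 - G) = -18 + (54 - 9*G) = 36 - 9*G)
K = 32 (K = -4*(-8) = 32)
N = 2*√6 (N = √(6 + (36 - 9*2)) = √(6 + (36 - 18)) = √(6 + 18) = √24 = 2*√6 ≈ 4.8990)
(K + N)² = (32 + 2*√6)²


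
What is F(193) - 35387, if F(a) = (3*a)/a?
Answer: -35384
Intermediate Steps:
F(a) = 3
F(193) - 35387 = 3 - 35387 = -35384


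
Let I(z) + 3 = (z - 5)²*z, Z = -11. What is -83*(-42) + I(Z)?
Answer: 667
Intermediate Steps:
I(z) = -3 + z*(-5 + z)² (I(z) = -3 + (z - 5)²*z = -3 + (-5 + z)²*z = -3 + z*(-5 + z)²)
-83*(-42) + I(Z) = -83*(-42) + (-3 - 11*(-5 - 11)²) = 3486 + (-3 - 11*(-16)²) = 3486 + (-3 - 11*256) = 3486 + (-3 - 2816) = 3486 - 2819 = 667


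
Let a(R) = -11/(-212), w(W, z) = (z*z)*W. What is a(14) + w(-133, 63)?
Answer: -111909913/212 ≈ -5.2788e+5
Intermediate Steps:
w(W, z) = W*z² (w(W, z) = z²*W = W*z²)
a(R) = 11/212 (a(R) = -11*(-1/212) = 11/212)
a(14) + w(-133, 63) = 11/212 - 133*63² = 11/212 - 133*3969 = 11/212 - 527877 = -111909913/212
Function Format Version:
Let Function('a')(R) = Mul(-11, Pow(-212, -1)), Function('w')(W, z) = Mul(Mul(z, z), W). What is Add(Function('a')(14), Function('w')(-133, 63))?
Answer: Rational(-111909913, 212) ≈ -5.2788e+5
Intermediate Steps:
Function('w')(W, z) = Mul(W, Pow(z, 2)) (Function('w')(W, z) = Mul(Pow(z, 2), W) = Mul(W, Pow(z, 2)))
Function('a')(R) = Rational(11, 212) (Function('a')(R) = Mul(-11, Rational(-1, 212)) = Rational(11, 212))
Add(Function('a')(14), Function('w')(-133, 63)) = Add(Rational(11, 212), Mul(-133, Pow(63, 2))) = Add(Rational(11, 212), Mul(-133, 3969)) = Add(Rational(11, 212), -527877) = Rational(-111909913, 212)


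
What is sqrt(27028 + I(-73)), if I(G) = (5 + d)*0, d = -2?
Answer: 2*sqrt(6757) ≈ 164.40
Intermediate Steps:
I(G) = 0 (I(G) = (5 - 2)*0 = 3*0 = 0)
sqrt(27028 + I(-73)) = sqrt(27028 + 0) = sqrt(27028) = 2*sqrt(6757)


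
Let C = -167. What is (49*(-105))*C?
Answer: 859215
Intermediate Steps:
(49*(-105))*C = (49*(-105))*(-167) = -5145*(-167) = 859215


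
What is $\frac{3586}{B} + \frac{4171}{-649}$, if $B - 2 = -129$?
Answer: $- \frac{2857031}{82423} \approx -34.663$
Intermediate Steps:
$B = -127$ ($B = 2 - 129 = -127$)
$\frac{3586}{B} + \frac{4171}{-649} = \frac{3586}{-127} + \frac{4171}{-649} = 3586 \left(- \frac{1}{127}\right) + 4171 \left(- \frac{1}{649}\right) = - \frac{3586}{127} - \frac{4171}{649} = - \frac{2857031}{82423}$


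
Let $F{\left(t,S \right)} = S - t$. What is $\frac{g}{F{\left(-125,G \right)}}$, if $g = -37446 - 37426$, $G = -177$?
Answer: $\frac{18718}{13} \approx 1439.8$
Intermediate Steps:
$g = -74872$
$\frac{g}{F{\left(-125,G \right)}} = - \frac{74872}{-177 - -125} = - \frac{74872}{-177 + 125} = - \frac{74872}{-52} = \left(-74872\right) \left(- \frac{1}{52}\right) = \frac{18718}{13}$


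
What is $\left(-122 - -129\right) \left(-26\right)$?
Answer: $-182$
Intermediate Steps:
$\left(-122 - -129\right) \left(-26\right) = \left(-122 + 129\right) \left(-26\right) = 7 \left(-26\right) = -182$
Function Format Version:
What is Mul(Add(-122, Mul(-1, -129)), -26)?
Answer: -182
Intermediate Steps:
Mul(Add(-122, Mul(-1, -129)), -26) = Mul(Add(-122, 129), -26) = Mul(7, -26) = -182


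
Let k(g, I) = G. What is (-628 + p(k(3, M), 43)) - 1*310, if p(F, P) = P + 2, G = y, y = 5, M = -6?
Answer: -893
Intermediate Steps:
G = 5
k(g, I) = 5
p(F, P) = 2 + P
(-628 + p(k(3, M), 43)) - 1*310 = (-628 + (2 + 43)) - 1*310 = (-628 + 45) - 310 = -583 - 310 = -893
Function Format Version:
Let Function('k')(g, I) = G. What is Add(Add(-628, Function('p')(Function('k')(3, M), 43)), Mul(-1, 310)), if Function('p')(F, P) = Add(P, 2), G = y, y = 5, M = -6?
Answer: -893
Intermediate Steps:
G = 5
Function('k')(g, I) = 5
Function('p')(F, P) = Add(2, P)
Add(Add(-628, Function('p')(Function('k')(3, M), 43)), Mul(-1, 310)) = Add(Add(-628, Add(2, 43)), Mul(-1, 310)) = Add(Add(-628, 45), -310) = Add(-583, -310) = -893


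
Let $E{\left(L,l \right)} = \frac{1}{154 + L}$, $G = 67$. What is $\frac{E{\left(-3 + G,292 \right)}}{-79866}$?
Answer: $- \frac{1}{17410788} \approx -5.7436 \cdot 10^{-8}$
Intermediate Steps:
$\frac{E{\left(-3 + G,292 \right)}}{-79866} = \frac{1}{\left(154 + \left(-3 + 67\right)\right) \left(-79866\right)} = \frac{1}{154 + 64} \left(- \frac{1}{79866}\right) = \frac{1}{218} \left(- \frac{1}{79866}\right) = - \frac{1}{17410788}$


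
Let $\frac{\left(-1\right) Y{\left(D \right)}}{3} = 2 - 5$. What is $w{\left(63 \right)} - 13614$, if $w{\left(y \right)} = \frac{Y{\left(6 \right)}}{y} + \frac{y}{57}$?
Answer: $- \frac{1810496}{133} \approx -13613.0$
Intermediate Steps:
$Y{\left(D \right)} = 9$ ($Y{\left(D \right)} = - 3 \left(2 - 5\right) = \left(-3\right) \left(-3\right) = 9$)
$w{\left(y \right)} = \frac{9}{y} + \frac{y}{57}$
$w{\left(63 \right)} - 13614 = \left(\frac{9}{63} + \frac{1}{57} \cdot 63\right) - 13614 = \left(9 \cdot \frac{1}{63} + \frac{21}{19}\right) - 13614 = \left(\frac{1}{7} + \frac{21}{19}\right) - 13614 = \frac{166}{133} - 13614 = - \frac{1810496}{133}$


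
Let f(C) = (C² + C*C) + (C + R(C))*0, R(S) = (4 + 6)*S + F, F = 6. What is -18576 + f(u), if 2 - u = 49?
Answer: -14158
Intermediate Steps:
u = -47 (u = 2 - 1*49 = 2 - 49 = -47)
R(S) = 6 + 10*S (R(S) = (4 + 6)*S + 6 = 10*S + 6 = 6 + 10*S)
f(C) = 2*C² (f(C) = (C² + C*C) + (C + (6 + 10*C))*0 = (C² + C²) + (6 + 11*C)*0 = 2*C² + 0 = 2*C²)
-18576 + f(u) = -18576 + 2*(-47)² = -18576 + 2*2209 = -18576 + 4418 = -14158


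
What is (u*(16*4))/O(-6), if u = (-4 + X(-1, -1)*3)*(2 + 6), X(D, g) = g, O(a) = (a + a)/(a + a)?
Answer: -3584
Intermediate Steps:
O(a) = 1 (O(a) = (2*a)/((2*a)) = (2*a)*(1/(2*a)) = 1)
u = -56 (u = (-4 - 1*3)*(2 + 6) = (-4 - 3)*8 = -7*8 = -56)
(u*(16*4))/O(-6) = -896*4/1 = -56*64*1 = -3584*1 = -3584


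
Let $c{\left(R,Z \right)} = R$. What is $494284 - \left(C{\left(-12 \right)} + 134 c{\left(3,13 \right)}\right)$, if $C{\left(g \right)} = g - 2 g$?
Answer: $493870$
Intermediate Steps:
$C{\left(g \right)} = - g$
$494284 - \left(C{\left(-12 \right)} + 134 c{\left(3,13 \right)}\right) = 494284 - \left(\left(-1\right) \left(-12\right) + 134 \cdot 3\right) = 494284 - \left(12 + 402\right) = 494284 - 414 = 493870$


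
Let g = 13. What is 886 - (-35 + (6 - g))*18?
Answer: 1642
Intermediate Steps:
886 - (-35 + (6 - g))*18 = 886 - (-35 + (6 - 1*13))*18 = 886 - (-35 + (6 - 13))*18 = 886 - (-35 - 7)*18 = 886 - (-42)*18 = 886 - 1*(-756) = 886 + 756 = 1642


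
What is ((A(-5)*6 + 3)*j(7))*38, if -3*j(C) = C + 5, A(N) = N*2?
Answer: 8664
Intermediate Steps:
A(N) = 2*N
j(C) = -5/3 - C/3 (j(C) = -(C + 5)/3 = -(5 + C)/3 = -5/3 - C/3)
((A(-5)*6 + 3)*j(7))*38 = (((2*(-5))*6 + 3)*(-5/3 - ⅓*7))*38 = ((-10*6 + 3)*(-5/3 - 7/3))*38 = ((-60 + 3)*(-4))*38 = -57*(-4)*38 = 228*38 = 8664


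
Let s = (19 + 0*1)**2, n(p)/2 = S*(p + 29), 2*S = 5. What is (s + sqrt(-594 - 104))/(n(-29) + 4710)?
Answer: 361/4710 + I*sqrt(698)/4710 ≈ 0.076645 + 0.0056093*I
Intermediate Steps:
S = 5/2 (S = (1/2)*5 = 5/2 ≈ 2.5000)
n(p) = 145 + 5*p (n(p) = 2*(5*(p + 29)/2) = 2*(5*(29 + p)/2) = 2*(145/2 + 5*p/2) = 145 + 5*p)
s = 361 (s = (19 + 0)**2 = 19**2 = 361)
(s + sqrt(-594 - 104))/(n(-29) + 4710) = (361 + sqrt(-594 - 104))/((145 + 5*(-29)) + 4710) = (361 + sqrt(-698))/((145 - 145) + 4710) = (361 + I*sqrt(698))/(0 + 4710) = (361 + I*sqrt(698))/4710 = (361 + I*sqrt(698))*(1/4710) = 361/4710 + I*sqrt(698)/4710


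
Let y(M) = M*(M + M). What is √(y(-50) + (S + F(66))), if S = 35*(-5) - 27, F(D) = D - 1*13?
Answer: 21*√11 ≈ 69.649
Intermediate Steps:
F(D) = -13 + D (F(D) = D - 13 = -13 + D)
y(M) = 2*M² (y(M) = M*(2*M) = 2*M²)
S = -202 (S = -175 - 27 = -202)
√(y(-50) + (S + F(66))) = √(2*(-50)² + (-202 + (-13 + 66))) = √(2*2500 + (-202 + 53)) = √(5000 - 149) = √4851 = 21*√11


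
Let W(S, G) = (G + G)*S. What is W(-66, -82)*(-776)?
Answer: -8399424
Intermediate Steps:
W(S, G) = 2*G*S (W(S, G) = (2*G)*S = 2*G*S)
W(-66, -82)*(-776) = (2*(-82)*(-66))*(-776) = 10824*(-776) = -8399424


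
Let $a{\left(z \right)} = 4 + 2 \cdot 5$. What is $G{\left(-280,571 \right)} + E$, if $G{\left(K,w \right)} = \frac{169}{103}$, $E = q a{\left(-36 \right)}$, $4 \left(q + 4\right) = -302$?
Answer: $- \frac{114470}{103} \approx -1111.4$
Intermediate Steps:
$q = - \frac{159}{2}$ ($q = -4 + \frac{1}{4} \left(-302\right) = -4 - \frac{151}{2} = - \frac{159}{2} \approx -79.5$)
$a{\left(z \right)} = 14$ ($a{\left(z \right)} = 4 + 10 = 14$)
$E = -1113$ ($E = \left(- \frac{159}{2}\right) 14 = -1113$)
$G{\left(K,w \right)} = \frac{169}{103}$ ($G{\left(K,w \right)} = 169 \cdot \frac{1}{103} = \frac{169}{103}$)
$G{\left(-280,571 \right)} + E = \frac{169}{103} - 1113 = - \frac{114470}{103}$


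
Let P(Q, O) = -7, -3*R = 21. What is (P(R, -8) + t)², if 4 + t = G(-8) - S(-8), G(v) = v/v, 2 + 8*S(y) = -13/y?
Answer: 405769/4096 ≈ 99.065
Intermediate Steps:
R = -7 (R = -⅓*21 = -7)
S(y) = -¼ - 13/(8*y) (S(y) = -¼ + (-13/y)/8 = -¼ - 13/(8*y))
G(v) = 1
t = -189/64 (t = -4 + (1 - (-13 - 2*(-8))/(8*(-8))) = -4 + (1 - (-1)*(-13 + 16)/(8*8)) = -4 + (1 - (-1)*3/(8*8)) = -4 + (1 - 1*(-3/64)) = -4 + (1 + 3/64) = -4 + 67/64 = -189/64 ≈ -2.9531)
(P(R, -8) + t)² = (-7 - 189/64)² = (-637/64)² = 405769/4096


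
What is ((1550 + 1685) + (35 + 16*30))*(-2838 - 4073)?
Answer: -25916250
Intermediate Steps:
((1550 + 1685) + (35 + 16*30))*(-2838 - 4073) = (3235 + (35 + 480))*(-6911) = (3235 + 515)*(-6911) = 3750*(-6911) = -25916250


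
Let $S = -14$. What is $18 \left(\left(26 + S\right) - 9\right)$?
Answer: $54$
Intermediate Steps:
$18 \left(\left(26 + S\right) - 9\right) = 18 \left(\left(26 - 14\right) - 9\right) = 18 \left(12 - 9\right) = 18 \cdot 3 = 54$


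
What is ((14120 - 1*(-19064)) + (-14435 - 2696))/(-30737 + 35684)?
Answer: 5351/1649 ≈ 3.2450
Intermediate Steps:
((14120 - 1*(-19064)) + (-14435 - 2696))/(-30737 + 35684) = ((14120 + 19064) - 17131)/4947 = (33184 - 17131)*(1/4947) = 16053*(1/4947) = 5351/1649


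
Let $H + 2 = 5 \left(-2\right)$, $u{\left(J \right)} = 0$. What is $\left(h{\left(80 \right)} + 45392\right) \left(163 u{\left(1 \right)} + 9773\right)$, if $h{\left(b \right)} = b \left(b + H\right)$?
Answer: $496781136$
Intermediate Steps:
$H = -12$ ($H = -2 + 5 \left(-2\right) = -2 - 10 = -12$)
$h{\left(b \right)} = b \left(-12 + b\right)$ ($h{\left(b \right)} = b \left(b - 12\right) = b \left(-12 + b\right)$)
$\left(h{\left(80 \right)} + 45392\right) \left(163 u{\left(1 \right)} + 9773\right) = \left(80 \left(-12 + 80\right) + 45392\right) \left(163 \cdot 0 + 9773\right) = \left(80 \cdot 68 + 45392\right) \left(0 + 9773\right) = \left(5440 + 45392\right) 9773 = 50832 \cdot 9773 = 496781136$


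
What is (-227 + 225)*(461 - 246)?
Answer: -430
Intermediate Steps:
(-227 + 225)*(461 - 246) = -2*215 = -430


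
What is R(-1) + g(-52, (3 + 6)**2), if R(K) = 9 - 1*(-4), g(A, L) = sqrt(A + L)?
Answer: 13 + sqrt(29) ≈ 18.385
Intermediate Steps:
R(K) = 13 (R(K) = 9 + 4 = 13)
R(-1) + g(-52, (3 + 6)**2) = 13 + sqrt(-52 + (3 + 6)**2) = 13 + sqrt(-52 + 9**2) = 13 + sqrt(-52 + 81) = 13 + sqrt(29)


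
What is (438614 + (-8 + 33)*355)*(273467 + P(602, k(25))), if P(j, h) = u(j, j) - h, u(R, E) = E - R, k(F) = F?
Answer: 122362287138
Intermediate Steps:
P(j, h) = -h (P(j, h) = (j - j) - h = 0 - h = -h)
(438614 + (-8 + 33)*355)*(273467 + P(602, k(25))) = (438614 + (-8 + 33)*355)*(273467 - 1*25) = (438614 + 25*355)*(273467 - 25) = (438614 + 8875)*273442 = 447489*273442 = 122362287138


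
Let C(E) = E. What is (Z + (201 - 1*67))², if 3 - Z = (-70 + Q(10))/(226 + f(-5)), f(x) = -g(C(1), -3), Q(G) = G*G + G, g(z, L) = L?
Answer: 981756889/52441 ≈ 18721.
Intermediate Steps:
Q(G) = G + G² (Q(G) = G² + G = G + G²)
f(x) = 3 (f(x) = -1*(-3) = 3)
Z = 647/229 (Z = 3 - (-70 + 10*(1 + 10))/(226 + 3) = 3 - (-70 + 10*11)/229 = 3 - (-70 + 110)/229 = 3 - 40/229 = 647/229 ≈ 2.8253)
(Z + (201 - 1*67))² = (647/229 + (201 - 1*67))² = (647/229 + (201 - 67))² = (647/229 + 134)² = (31333/229)² = 981756889/52441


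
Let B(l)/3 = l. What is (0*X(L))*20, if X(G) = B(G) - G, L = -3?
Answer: 0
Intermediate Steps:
B(l) = 3*l
X(G) = 2*G (X(G) = 3*G - G = 2*G)
(0*X(L))*20 = (0*(2*(-3)))*20 = (0*(-6))*20 = 0*20 = 0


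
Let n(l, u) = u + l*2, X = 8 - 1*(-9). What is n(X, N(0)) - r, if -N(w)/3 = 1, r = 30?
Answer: 1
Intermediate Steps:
N(w) = -3 (N(w) = -3*1 = -3)
X = 17 (X = 8 + 9 = 17)
n(l, u) = u + 2*l
n(X, N(0)) - r = (-3 + 2*17) - 1*30 = (-3 + 34) - 30 = 31 - 30 = 1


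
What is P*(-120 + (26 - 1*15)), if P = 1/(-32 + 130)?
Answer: -109/98 ≈ -1.1122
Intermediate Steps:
P = 1/98 ≈ 0.010204
P*(-120 + (26 - 1*15)) = (-120 + (26 - 1*15))/98 = (-120 + (26 - 15))/98 = (-120 + 11)/98 = (1/98)*(-109) = -109/98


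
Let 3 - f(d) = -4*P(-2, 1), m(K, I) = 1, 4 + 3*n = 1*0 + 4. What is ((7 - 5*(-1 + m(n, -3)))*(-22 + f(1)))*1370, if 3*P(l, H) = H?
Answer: -508270/3 ≈ -1.6942e+5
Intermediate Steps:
n = 0 (n = -4/3 + (1*0 + 4)/3 = -4/3 + (0 + 4)/3 = -4/3 + (⅓)*4 = -4/3 + 4/3 = 0)
P(l, H) = H/3
f(d) = 13/3 (f(d) = 3 - (-4)*(⅓)*1 = 3 - (-4)/3 = 3 - 1*(-4/3) = 3 + 4/3 = 13/3)
((7 - 5*(-1 + m(n, -3)))*(-22 + f(1)))*1370 = ((7 - 5*(-1 + 1))*(-22 + 13/3))*1370 = ((7 - 5*0)*(-53/3))*1370 = ((7 + 0)*(-53/3))*1370 = (7*(-53/3))*1370 = -371/3*1370 = -508270/3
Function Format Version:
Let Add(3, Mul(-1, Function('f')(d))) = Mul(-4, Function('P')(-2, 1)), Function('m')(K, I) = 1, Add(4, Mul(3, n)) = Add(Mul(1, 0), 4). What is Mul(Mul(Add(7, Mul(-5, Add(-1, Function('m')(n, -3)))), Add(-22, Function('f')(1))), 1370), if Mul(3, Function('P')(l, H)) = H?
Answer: Rational(-508270, 3) ≈ -1.6942e+5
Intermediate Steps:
n = 0 (n = Add(Rational(-4, 3), Mul(Rational(1, 3), Add(Mul(1, 0), 4))) = Add(Rational(-4, 3), Mul(Rational(1, 3), Add(0, 4))) = Add(Rational(-4, 3), Mul(Rational(1, 3), 4)) = Add(Rational(-4, 3), Rational(4, 3)) = 0)
Function('P')(l, H) = Mul(Rational(1, 3), H)
Function('f')(d) = Rational(13, 3) (Function('f')(d) = Add(3, Mul(-1, Mul(-4, Mul(Rational(1, 3), 1)))) = Add(3, Mul(-1, Mul(-4, Rational(1, 3)))) = Add(3, Mul(-1, Rational(-4, 3))) = Add(3, Rational(4, 3)) = Rational(13, 3))
Mul(Mul(Add(7, Mul(-5, Add(-1, Function('m')(n, -3)))), Add(-22, Function('f')(1))), 1370) = Mul(Mul(Add(7, Mul(-5, Add(-1, 1))), Add(-22, Rational(13, 3))), 1370) = Mul(Mul(Add(7, Mul(-5, 0)), Rational(-53, 3)), 1370) = Mul(Mul(Add(7, 0), Rational(-53, 3)), 1370) = Mul(Mul(7, Rational(-53, 3)), 1370) = Mul(Rational(-371, 3), 1370) = Rational(-508270, 3)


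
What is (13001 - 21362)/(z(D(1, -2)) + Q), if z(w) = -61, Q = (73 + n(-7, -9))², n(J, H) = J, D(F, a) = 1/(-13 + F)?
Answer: -8361/4295 ≈ -1.9467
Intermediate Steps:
Q = 4356 (Q = (73 - 7)² = 66² = 4356)
(13001 - 21362)/(z(D(1, -2)) + Q) = (13001 - 21362)/(-61 + 4356) = -8361/4295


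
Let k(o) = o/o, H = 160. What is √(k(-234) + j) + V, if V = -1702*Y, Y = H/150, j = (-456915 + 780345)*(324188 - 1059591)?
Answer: -27232/15 + I*√237851392289 ≈ -1815.5 + 4.877e+5*I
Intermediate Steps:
j = -237851392290 (j = 323430*(-735403) = -237851392290)
Y = 16/15 (Y = 160/150 = 160*(1/150) = 16/15 ≈ 1.0667)
k(o) = 1
V = -27232/15 (V = -1702*16/15 = -27232/15 ≈ -1815.5)
√(k(-234) + j) + V = √(1 - 237851392290) - 27232/15 = √(-237851392289) - 27232/15 = I*√237851392289 - 27232/15 = -27232/15 + I*√237851392289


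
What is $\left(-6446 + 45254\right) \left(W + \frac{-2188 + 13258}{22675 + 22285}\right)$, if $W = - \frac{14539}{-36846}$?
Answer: $\frac{28609005887}{1150414} \approx 24868.0$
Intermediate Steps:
$W = \frac{14539}{36846}$ ($W = \left(-14539\right) \left(- \frac{1}{36846}\right) = \frac{14539}{36846} \approx 0.39459$)
$\left(-6446 + 45254\right) \left(W + \frac{-2188 + 13258}{22675 + 22285}\right) = \left(-6446 + 45254\right) \left(\frac{14539}{36846} + \frac{-2188 + 13258}{22675 + 22285}\right) = 38808 \left(\frac{14539}{36846} + \frac{11070}{44960}\right) = 38808 \left(\frac{14539}{36846} + 11070 \cdot \frac{1}{44960}\right) = 38808 \left(\frac{14539}{36846} + \frac{1107}{4496}\right) = 38808 \cdot \frac{53077933}{82829808} = \frac{28609005887}{1150414}$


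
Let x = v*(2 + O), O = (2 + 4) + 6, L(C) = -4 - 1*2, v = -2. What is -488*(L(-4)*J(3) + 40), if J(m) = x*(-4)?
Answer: 308416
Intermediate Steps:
L(C) = -6 (L(C) = -4 - 2 = -6)
O = 12 (O = 6 + 6 = 12)
x = -28 (x = -2*(2 + 12) = -2*14 = -28)
J(m) = 112 (J(m) = -28*(-4) = 112)
-488*(L(-4)*J(3) + 40) = -488*(-6*112 + 40) = -488*(-672 + 40) = -488*(-632) = 308416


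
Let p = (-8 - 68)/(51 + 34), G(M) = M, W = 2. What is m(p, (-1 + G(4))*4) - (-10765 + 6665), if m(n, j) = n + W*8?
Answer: 349784/85 ≈ 4115.1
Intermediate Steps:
p = -76/85 ≈ -0.89412
m(n, j) = 16 + n (m(n, j) = n + 2*8 = n + 16 = 16 + n)
m(p, (-1 + G(4))*4) - (-10765 + 6665) = (16 - 76/85) - (-10765 + 6665) = 1284/85 - 1*(-4100) = 1284/85 + 4100 = 349784/85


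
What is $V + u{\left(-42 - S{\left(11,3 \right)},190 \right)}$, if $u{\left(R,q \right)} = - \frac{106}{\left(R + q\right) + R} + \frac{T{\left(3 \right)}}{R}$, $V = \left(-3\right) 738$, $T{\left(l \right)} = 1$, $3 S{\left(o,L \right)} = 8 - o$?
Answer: $- \frac{4904023}{2214} \approx -2215.0$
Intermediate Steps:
$S{\left(o,L \right)} = \frac{8}{3} - \frac{o}{3}$ ($S{\left(o,L \right)} = \frac{8 - o}{3} = \frac{8}{3} - \frac{o}{3}$)
$V = -2214$
$u{\left(R,q \right)} = \frac{1}{R} - \frac{106}{q + 2 R}$ ($u{\left(R,q \right)} = - \frac{106}{\left(R + q\right) + R} + 1 \frac{1}{R} = - \frac{106}{q + 2 R} + \frac{1}{R} = \frac{1}{R} - \frac{106}{q + 2 R}$)
$V + u{\left(-42 - S{\left(11,3 \right)},190 \right)} = -2214 + \frac{190 - 104 \left(-42 - \left(\frac{8}{3} - \frac{11}{3}\right)\right)}{\left(-42 - \left(\frac{8}{3} - \frac{11}{3}\right)\right) \left(190 + 2 \left(-42 - \left(\frac{8}{3} - \frac{11}{3}\right)\right)\right)} = -2214 + \frac{190 - 104 \left(-42 - -1\right)}{\left(-42 - -1\right) \left(190 + 2 \left(-42 - -1\right)\right)} = -2214 + \frac{190 - 104 \left(-42 + 1\right)}{\left(-42 + 1\right) \left(190 + 2 \left(-42 + 1\right)\right)} = -2214 + \frac{190 - -4264}{\left(-41\right) \left(190 + 2 \left(-41\right)\right)} = -2214 - \frac{190 + 4264}{41 \left(190 - 82\right)} = -2214 - \frac{1}{41} \cdot \frac{1}{108} \cdot 4454 = -2214 - \frac{1}{4428} \cdot 4454 = -2214 - \frac{2227}{2214} = - \frac{4904023}{2214}$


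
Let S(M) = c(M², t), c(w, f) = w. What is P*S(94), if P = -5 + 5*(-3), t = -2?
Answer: -176720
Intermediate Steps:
S(M) = M²
P = -20 (P = -5 - 15 = -20)
P*S(94) = -20*94² = -20*8836 = -176720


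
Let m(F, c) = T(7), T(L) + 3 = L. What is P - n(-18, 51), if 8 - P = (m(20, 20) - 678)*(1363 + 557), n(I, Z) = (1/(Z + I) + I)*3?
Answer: 14235561/11 ≈ 1.2941e+6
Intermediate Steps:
T(L) = -3 + L
m(F, c) = 4 (m(F, c) = -3 + 7 = 4)
n(I, Z) = 3*I + 3/(I + Z) (n(I, Z) = (1/(I + Z) + I)*3 = (I + 1/(I + Z))*3 = 3*I + 3/(I + Z))
P = 1294088 (P = 8 - (4 - 678)*(1363 + 557) = 8 - (-674)*1920 = 8 - 1*(-1294080) = 8 + 1294080 = 1294088)
P - n(-18, 51) = 1294088 - 3*(1 + (-18)**2 - 18*51)/(-18 + 51) = 1294088 - 3*(1 + 324 - 918)/33 = 1294088 - 3*(-593)/33 = 1294088 - 1*(-593/11) = 1294088 + 593/11 = 14235561/11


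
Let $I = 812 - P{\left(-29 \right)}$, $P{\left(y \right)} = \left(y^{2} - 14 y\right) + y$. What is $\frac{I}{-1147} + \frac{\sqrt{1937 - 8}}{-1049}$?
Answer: $\frac{406}{1147} - \frac{\sqrt{1929}}{1049} \approx 0.3121$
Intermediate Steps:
$P{\left(y \right)} = y^{2} - 13 y$
$I = -406$ ($I = 812 - - 29 \left(-13 - 29\right) = 812 - \left(-29\right) \left(-42\right) = 812 - 1218 = -406$)
$\frac{I}{-1147} + \frac{\sqrt{1937 - 8}}{-1049} = - \frac{406}{-1147} + \frac{\sqrt{1937 - 8}}{-1049} = \left(-406\right) \left(- \frac{1}{1147}\right) + \sqrt{1929} \left(- \frac{1}{1049}\right) = \frac{406}{1147} - \frac{\sqrt{1929}}{1049}$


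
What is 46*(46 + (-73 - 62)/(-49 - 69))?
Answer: 127949/59 ≈ 2168.6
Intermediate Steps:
46*(46 + (-73 - 62)/(-49 - 69)) = 46*(46 - 135/(-118)) = 46*(46 - 135*(-1/118)) = 46*(46 + 135/118) = 46*(5563/118) = 127949/59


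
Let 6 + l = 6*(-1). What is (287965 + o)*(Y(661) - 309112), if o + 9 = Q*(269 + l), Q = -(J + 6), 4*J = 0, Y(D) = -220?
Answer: -88597015448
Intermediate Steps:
l = -12 (l = -6 + 6*(-1) = -6 - 6 = -12)
J = 0 (J = (1/4)*0 = 0)
Q = -6 (Q = -(0 + 6) = -1*6 = -6)
o = -1551 (o = -9 - 6*(269 - 12) = -9 - 6*257 = -9 - 1542 = -1551)
(287965 + o)*(Y(661) - 309112) = (287965 - 1551)*(-220 - 309112) = 286414*(-309332) = -88597015448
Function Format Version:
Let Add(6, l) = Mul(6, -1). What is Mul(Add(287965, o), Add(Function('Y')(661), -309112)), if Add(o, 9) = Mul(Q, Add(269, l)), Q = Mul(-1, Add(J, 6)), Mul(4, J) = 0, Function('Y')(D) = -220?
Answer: -88597015448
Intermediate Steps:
l = -12 (l = Add(-6, Mul(6, -1)) = Add(-6, -6) = -12)
J = 0 (J = Mul(Rational(1, 4), 0) = 0)
Q = -6 (Q = Mul(-1, Add(0, 6)) = Mul(-1, 6) = -6)
o = -1551 (o = Add(-9, Mul(-6, Add(269, -12))) = Add(-9, Mul(-6, 257)) = Add(-9, -1542) = -1551)
Mul(Add(287965, o), Add(Function('Y')(661), -309112)) = Mul(Add(287965, -1551), Add(-220, -309112)) = Mul(286414, -309332) = -88597015448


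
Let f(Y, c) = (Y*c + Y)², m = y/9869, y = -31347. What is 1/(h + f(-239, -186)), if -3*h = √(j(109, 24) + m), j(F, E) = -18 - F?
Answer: 34728411014145/67892870580571472509567 + 3*I*√12678802990/339464352902857362547835 ≈ 5.1152e-10 + 9.951e-19*I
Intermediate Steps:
m = -31347/9869 ≈ -3.1763
f(Y, c) = (Y + Y*c)²
h = -I*√12678802990/29607 (h = -√((-18 - 1*109) - 31347/9869)/3 = -√((-18 - 109) - 31347/9869)/3 = -√(-127 - 31347/9869)/3 = -I*√12678802990/29607 ≈ -3.8032*I)
1/(h + f(-239, -186)) = 1/(-I*√12678802990/29607 + (-239)²*(1 - 186)²) = 1/(-I*√12678802990/29607 + 57121*(-185)²) = 1/(-I*√12678802990/29607 + 57121*34225) = 1/(-I*√12678802990/29607 + 1954966225) = 1/(1954966225 - I*√12678802990/29607)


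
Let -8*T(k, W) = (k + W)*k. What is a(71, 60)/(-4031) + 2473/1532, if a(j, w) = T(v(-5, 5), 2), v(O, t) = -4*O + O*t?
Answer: 19943071/12350984 ≈ 1.6147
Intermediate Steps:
T(k, W) = -k*(W + k)/8 (T(k, W) = -(k + W)*k/8 = -(W + k)*k/8 = -k*(W + k)/8)
a(j, w) = -15/8 (a(j, w) = -(-5*(-4 + 5))*(2 - 5*(-4 + 5))/8 = -(-5*1)*(2 - 5*1)/8 = -1/8*(-5)*(2 - 5) = -1/8*(-5)*(-3) = -15/8)
a(71, 60)/(-4031) + 2473/1532 = -15/8/(-4031) + 2473/1532 = -15/8*(-1/4031) + 2473*(1/1532) = 15/32248 + 2473/1532 = 19943071/12350984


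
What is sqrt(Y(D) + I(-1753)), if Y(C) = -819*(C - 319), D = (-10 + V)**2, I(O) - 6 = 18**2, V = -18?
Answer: I*sqrt(380505) ≈ 616.85*I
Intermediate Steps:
I(O) = 330 (I(O) = 6 + 18**2 = 6 + 324 = 330)
D = 784 (D = (-10 - 18)**2 = (-28)**2 = 784)
Y(C) = 261261 - 819*C (Y(C) = -819*(-319 + C) = 261261 - 819*C)
sqrt(Y(D) + I(-1753)) = sqrt((261261 - 819*784) + 330) = sqrt((261261 - 642096) + 330) = sqrt(-380835 + 330) = sqrt(-380505) = I*sqrt(380505)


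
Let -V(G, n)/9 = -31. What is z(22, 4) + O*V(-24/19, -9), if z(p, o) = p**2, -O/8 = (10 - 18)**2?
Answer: -142364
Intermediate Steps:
V(G, n) = 279 (V(G, n) = -9*(-31) = 279)
O = -512 (O = -8*(10 - 18)**2 = -8*(-8)**2 = -8*64 = -512)
z(22, 4) + O*V(-24/19, -9) = 22**2 - 512*279 = 484 - 142848 = -142364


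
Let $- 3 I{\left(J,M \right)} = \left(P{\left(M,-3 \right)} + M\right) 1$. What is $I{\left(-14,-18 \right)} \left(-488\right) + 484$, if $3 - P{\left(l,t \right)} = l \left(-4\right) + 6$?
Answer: $-14644$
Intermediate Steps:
$P{\left(l,t \right)} = -3 + 4 l$ ($P{\left(l,t \right)} = 3 - \left(l \left(-4\right) + 6\right) = 3 - \left(- 4 l + 6\right) = 3 - \left(6 - 4 l\right) = 3 + \left(-6 + 4 l\right) = -3 + 4 l$)
$I{\left(J,M \right)} = 1 - \frac{5 M}{3}$ ($I{\left(J,M \right)} = - \frac{\left(\left(-3 + 4 M\right) + M\right) 1}{3} = - \frac{\left(-3 + 5 M\right) 1}{3} = - \frac{-3 + 5 M}{3} = 1 - \frac{5 M}{3}$)
$I{\left(-14,-18 \right)} \left(-488\right) + 484 = \left(1 - -30\right) \left(-488\right) + 484 = \left(1 + 30\right) \left(-488\right) + 484 = 31 \left(-488\right) + 484 = -15128 + 484 = -14644$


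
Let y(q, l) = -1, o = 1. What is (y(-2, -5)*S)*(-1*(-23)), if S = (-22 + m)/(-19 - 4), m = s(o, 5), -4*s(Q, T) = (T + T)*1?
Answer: -49/2 ≈ -24.500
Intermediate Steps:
s(Q, T) = -T/2 (s(Q, T) = -(T + T)/4 = -2*T/4 = -T/2)
m = -5/2 (m = -1/2*5 = -5/2 ≈ -2.5000)
S = 49/46 (S = (-22 - 5/2)/(-19 - 4) = -49/2/(-23) = -49/2*(-1/23) = 49/46 ≈ 1.0652)
(y(-2, -5)*S)*(-1*(-23)) = (-1*49/46)*(-1*(-23)) = -49/46*23 = -49/2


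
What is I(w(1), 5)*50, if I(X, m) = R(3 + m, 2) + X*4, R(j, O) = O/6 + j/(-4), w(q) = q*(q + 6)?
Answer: 3950/3 ≈ 1316.7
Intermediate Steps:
w(q) = q*(6 + q)
R(j, O) = -j/4 + O/6 (R(j, O) = O*(1/6) + j*(-1/4) = O/6 - j/4 = -j/4 + O/6)
I(X, m) = -5/12 + 4*X - m/4 (I(X, m) = (-(3 + m)/4 + (1/6)*2) + X*4 = ((-3/4 - m/4) + 1/3) + 4*X = (-5/12 - m/4) + 4*X = -5/12 + 4*X - m/4)
I(w(1), 5)*50 = (-5/12 + 4*(1*(6 + 1)) - 1/4*5)*50 = (-5/12 + 4*(1*7) - 5/4)*50 = (-5/12 + 4*7 - 5/4)*50 = (-5/12 + 28 - 5/4)*50 = (79/3)*50 = 3950/3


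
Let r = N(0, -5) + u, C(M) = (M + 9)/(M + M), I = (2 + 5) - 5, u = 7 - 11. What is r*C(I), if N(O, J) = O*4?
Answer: -11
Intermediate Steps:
N(O, J) = 4*O
u = -4
I = 2 (I = 7 - 5 = 2)
C(M) = (9 + M)/(2*M) (C(M) = (9 + M)/((2*M)) = (9 + M)*(1/(2*M)) = (9 + M)/(2*M))
r = -4 (r = 4*0 - 4 = 0 - 4 = -4)
r*C(I) = -2*(9 + 2)/2 = -2*11/2 = -4*11/4 = -11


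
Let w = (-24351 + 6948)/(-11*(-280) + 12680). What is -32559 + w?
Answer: -513147243/15760 ≈ -32560.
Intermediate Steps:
w = -17403/15760 (w = -17403/(3080 + 12680) = -17403/15760 ≈ -1.1043)
-32559 + w = -32559 - 17403/15760 = -513147243/15760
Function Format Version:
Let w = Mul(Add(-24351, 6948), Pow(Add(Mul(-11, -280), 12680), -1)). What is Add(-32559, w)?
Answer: Rational(-513147243, 15760) ≈ -32560.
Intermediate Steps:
w = Rational(-17403, 15760) (w = Mul(-17403, Pow(Add(3080, 12680), -1)) = Mul(-17403, Pow(15760, -1)) = Mul(-17403, Rational(1, 15760)) = Rational(-17403, 15760) ≈ -1.1043)
Add(-32559, w) = Add(-32559, Rational(-17403, 15760)) = Rational(-513147243, 15760)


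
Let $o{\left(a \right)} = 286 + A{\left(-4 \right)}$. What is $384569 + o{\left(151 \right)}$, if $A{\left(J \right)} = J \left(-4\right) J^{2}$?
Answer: $385111$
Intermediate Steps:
$A{\left(J \right)} = - 4 J^{3}$ ($A{\left(J \right)} = - 4 J J^{2} = - 4 J^{3}$)
$o{\left(a \right)} = 542$ ($o{\left(a \right)} = 286 - 4 \left(-4\right)^{3} = 286 - -256 = 286 + 256 = 542$)
$384569 + o{\left(151 \right)} = 384569 + 542 = 385111$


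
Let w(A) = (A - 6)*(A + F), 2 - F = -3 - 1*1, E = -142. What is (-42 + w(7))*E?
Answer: 4118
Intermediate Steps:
F = 6 (F = 2 - (-3 - 1*1) = 2 - (-3 - 1) = 2 - 1*(-4) = 2 + 4 = 6)
w(A) = (-6 + A)*(6 + A) (w(A) = (A - 6)*(A + 6) = (-6 + A)*(6 + A))
(-42 + w(7))*E = (-42 + (-36 + 7²))*(-142) = (-42 + (-36 + 49))*(-142) = (-42 + 13)*(-142) = -29*(-142) = 4118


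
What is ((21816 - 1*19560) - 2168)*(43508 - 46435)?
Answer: -257576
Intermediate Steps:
((21816 - 1*19560) - 2168)*(43508 - 46435) = ((21816 - 19560) - 2168)*(-2927) = (2256 - 2168)*(-2927) = 88*(-2927) = -257576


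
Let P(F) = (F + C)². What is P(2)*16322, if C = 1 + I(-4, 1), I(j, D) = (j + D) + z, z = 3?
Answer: 146898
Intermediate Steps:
I(j, D) = 3 + D + j (I(j, D) = (j + D) + 3 = (D + j) + 3 = 3 + D + j)
C = 1 (C = 1 + (3 + 1 - 4) = 1 + 0 = 1)
P(F) = (1 + F)² (P(F) = (F + 1)² = (1 + F)²)
P(2)*16322 = (1 + 2)²*16322 = 3²*16322 = 9*16322 = 146898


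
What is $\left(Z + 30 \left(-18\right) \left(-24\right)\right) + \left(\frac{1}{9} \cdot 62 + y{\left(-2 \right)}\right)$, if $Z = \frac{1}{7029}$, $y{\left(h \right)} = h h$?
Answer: $\frac{30390793}{2343} \approx 12971.0$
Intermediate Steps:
$y{\left(h \right)} = h^{2}$
$Z = \frac{1}{7029} \approx 0.00014227$
$\left(Z + 30 \left(-18\right) \left(-24\right)\right) + \left(\frac{1}{9} \cdot 62 + y{\left(-2 \right)}\right) = \left(\frac{1}{7029} + 30 \left(-18\right) \left(-24\right)\right) + \left(\frac{1}{9} \cdot 62 + \left(-2\right)^{2}\right) = \left(\frac{1}{7029} - -12960\right) + \left(\frac{1}{9} \cdot 62 + 4\right) = \left(\frac{1}{7029} + 12960\right) + \left(\frac{62}{9} + 4\right) = \frac{91095841}{7029} + \frac{98}{9} = \frac{30390793}{2343}$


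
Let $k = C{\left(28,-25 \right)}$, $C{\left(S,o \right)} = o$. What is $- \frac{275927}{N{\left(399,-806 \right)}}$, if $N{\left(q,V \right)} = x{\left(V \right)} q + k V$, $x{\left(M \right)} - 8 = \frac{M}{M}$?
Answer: $- \frac{275927}{23741} \approx -11.622$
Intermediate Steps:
$x{\left(M \right)} = 9$ ($x{\left(M \right)} = 8 + \frac{M}{M} = 8 + 1 = 9$)
$k = -25$
$N{\left(q,V \right)} = - 25 V + 9 q$ ($N{\left(q,V \right)} = 9 q - 25 V = - 25 V + 9 q$)
$- \frac{275927}{N{\left(399,-806 \right)}} = - \frac{275927}{\left(-25\right) \left(-806\right) + 9 \cdot 399} = - \frac{275927}{20150 + 3591} = - \frac{275927}{23741}$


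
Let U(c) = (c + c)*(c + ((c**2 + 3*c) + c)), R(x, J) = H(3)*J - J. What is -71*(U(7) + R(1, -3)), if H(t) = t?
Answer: -83070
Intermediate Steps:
R(x, J) = 2*J (R(x, J) = 3*J - J = 2*J)
U(c) = 2*c*(c**2 + 5*c) (U(c) = (2*c)*(c + (c**2 + 4*c)) = (2*c)*(c**2 + 5*c) = 2*c*(c**2 + 5*c))
-71*(U(7) + R(1, -3)) = -71*(2*7**2*(5 + 7) + 2*(-3)) = -71*(2*49*12 - 6) = -71*(1176 - 6) = -71*1170 = -83070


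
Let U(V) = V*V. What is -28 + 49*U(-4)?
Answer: 756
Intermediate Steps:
U(V) = V²
-28 + 49*U(-4) = -28 + 49*(-4)² = -28 + 49*16 = -28 + 784 = 756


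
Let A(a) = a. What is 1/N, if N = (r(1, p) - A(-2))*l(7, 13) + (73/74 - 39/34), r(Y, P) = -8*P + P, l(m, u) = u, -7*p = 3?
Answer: 629/40784 ≈ 0.015423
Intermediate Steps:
p = -3/7 (p = -1/7*3 = -3/7 ≈ -0.42857)
r(Y, P) = -7*P
N = 40784/629 (N = (-7*(-3/7) - 1*(-2))*13 + (73/74 - 39/34) = (3 + 2)*13 + (73*(1/74) - 39*1/34) = 5*13 + (73/74 - 39/34) = 65 - 101/629 = 40784/629 ≈ 64.839)
1/N = 1/(40784/629) = 629/40784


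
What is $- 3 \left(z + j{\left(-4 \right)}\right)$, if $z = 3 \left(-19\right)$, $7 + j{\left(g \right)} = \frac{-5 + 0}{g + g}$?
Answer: $\frac{1521}{8} \approx 190.13$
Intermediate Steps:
$j{\left(g \right)} = -7 - \frac{5}{2 g}$ ($j{\left(g \right)} = -7 + \frac{-5 + 0}{g + g} = -7 - \frac{5}{2 g}$)
$z = -57$
$- 3 \left(z + j{\left(-4 \right)}\right) = - 3 \left(-57 - \left(7 + \frac{5}{2 \left(-4\right)}\right)\right) = - 3 \left(-57 - \frac{51}{8}\right) = \left(-3\right) \left(- \frac{507}{8}\right) = \frac{1521}{8}$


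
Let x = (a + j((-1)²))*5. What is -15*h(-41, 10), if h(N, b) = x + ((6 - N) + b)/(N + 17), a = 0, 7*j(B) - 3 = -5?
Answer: 3195/56 ≈ 57.054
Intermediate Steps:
j(B) = -2/7 (j(B) = 3/7 + (⅐)*(-5) = 3/7 - 5/7 = -2/7)
x = -10/7 (x = (0 - 2/7)*5 = -2/7*5 = -10/7 ≈ -1.4286)
h(N, b) = -10/7 + (6 + b - N)/(17 + N) (h(N, b) = -10/7 + ((6 - N) + b)/(N + 17) = -10/7 + (6 + b - N)/(17 + N))
-15*h(-41, 10) = -15*(-128 - 17*(-41) + 7*10)/(7*(17 - 41)) = -15*(-128 + 697 + 70)/(7*(-24)) = -15*(-1)*639/(7*24) = -15*(-213/56) = 3195/56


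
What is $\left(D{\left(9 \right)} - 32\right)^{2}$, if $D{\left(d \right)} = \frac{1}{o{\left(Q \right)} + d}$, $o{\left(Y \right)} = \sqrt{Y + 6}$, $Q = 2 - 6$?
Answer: $\frac{6345363}{6241} + \frac{5038 \sqrt{2}}{6241} \approx 1017.9$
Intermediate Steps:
$Q = -4$ ($Q = 2 - 6 = -4$)
$o{\left(Y \right)} = \sqrt{6 + Y}$
$D{\left(d \right)} = \frac{1}{d + \sqrt{2}}$ ($D{\left(d \right)} = \frac{1}{\sqrt{6 - 4} + d} = \frac{1}{\sqrt{2} + d} = \frac{1}{d + \sqrt{2}}$)
$\left(D{\left(9 \right)} - 32\right)^{2} = \left(\frac{1}{9 + \sqrt{2}} - 32\right)^{2} = \left(-32 + \frac{1}{9 + \sqrt{2}}\right)^{2}$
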